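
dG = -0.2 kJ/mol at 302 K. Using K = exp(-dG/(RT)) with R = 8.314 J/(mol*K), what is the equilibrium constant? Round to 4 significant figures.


dG is in kJ/mol; multiply by 1000 to match R in J/(mol*K).
RT = 8.314 * 302 = 2510.828 J/mol
exponent = -dG*1000 / (RT) = -(-0.2*1000) / 2510.828 = 0.079655
K = exp(0.079655)
K = 1.0829134, rounded to 4 significant figures:

1.083


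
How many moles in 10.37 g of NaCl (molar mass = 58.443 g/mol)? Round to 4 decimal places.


n = mass / M
n = 10.37 / 58.443
n = 0.17743785 mol, rounded to 4 dp:

0.1774 mol


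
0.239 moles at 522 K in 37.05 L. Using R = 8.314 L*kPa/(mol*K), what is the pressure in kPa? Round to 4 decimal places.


PV = nRT, solve for P = nRT / V.
nRT = 0.239 * 8.314 * 522 = 1037.238
P = 1037.238 / 37.05
P = 27.99562753 kPa, rounded to 4 dp:

27.9956 kPa


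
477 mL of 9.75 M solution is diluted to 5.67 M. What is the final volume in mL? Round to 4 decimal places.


Dilution: M1*V1 = M2*V2, solve for V2.
V2 = M1*V1 / M2
V2 = 9.75 * 477 / 5.67
V2 = 4650.75 / 5.67
V2 = 820.23809524 mL, rounded to 4 dp:

820.2381 mL


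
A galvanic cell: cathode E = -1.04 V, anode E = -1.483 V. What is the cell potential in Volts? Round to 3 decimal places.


Standard cell potential: E_cell = E_cathode - E_anode.
E_cell = -1.04 - (-1.483)
E_cell = 0.443 V, rounded to 3 dp:

0.443 V


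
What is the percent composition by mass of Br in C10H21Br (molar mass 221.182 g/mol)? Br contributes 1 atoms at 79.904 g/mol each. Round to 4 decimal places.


pct = 100 * (n_elem * M_elem) / M_total
mass_contribution = 1 * 79.904 = 79.904 g/mol
pct = 100 * 79.904 / 221.182
pct = 36.12590536 %, rounded to 4 dp:

36.1259 %


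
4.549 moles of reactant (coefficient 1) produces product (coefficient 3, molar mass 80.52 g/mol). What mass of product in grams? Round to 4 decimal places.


Use the coefficient ratio to convert reactant moles to product moles, then multiply by the product's molar mass.
moles_P = moles_R * (coeff_P / coeff_R) = 4.549 * (3/1) = 13.647
mass_P = moles_P * M_P = 13.647 * 80.52
mass_P = 1098.85644 g, rounded to 4 dp:

1098.8564 g


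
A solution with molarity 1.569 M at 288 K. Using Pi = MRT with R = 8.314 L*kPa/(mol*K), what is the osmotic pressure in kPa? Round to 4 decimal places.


Osmotic pressure (van't Hoff): Pi = M*R*T.
RT = 8.314 * 288 = 2394.432
Pi = 1.569 * 2394.432
Pi = 3756.863808 kPa, rounded to 4 dp:

3756.8638 kPa


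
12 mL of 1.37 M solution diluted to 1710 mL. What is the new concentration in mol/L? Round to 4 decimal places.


Dilution: M1*V1 = M2*V2, solve for M2.
M2 = M1*V1 / V2
M2 = 1.37 * 12 / 1710
M2 = 16.44 / 1710
M2 = 0.00961404 mol/L, rounded to 4 dp:

0.0096 mol/L


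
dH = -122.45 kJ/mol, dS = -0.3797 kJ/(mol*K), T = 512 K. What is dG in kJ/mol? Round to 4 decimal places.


Gibbs: dG = dH - T*dS (consistent units, dS already in kJ/(mol*K)).
T*dS = 512 * -0.3797 = -194.4064
dG = -122.45 - (-194.4064)
dG = 71.9564 kJ/mol, rounded to 4 dp:

71.9564 kJ/mol


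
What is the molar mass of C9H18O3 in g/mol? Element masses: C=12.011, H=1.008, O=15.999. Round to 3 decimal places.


M = sum(count * atomic_mass) over atoms.
M = 9*12.011 + 18*1.008 + 3*15.999
M = 108.099 + 18.144 + 47.997
M = 174.24 g/mol, rounded to 3 dp:

174.240 g/mol


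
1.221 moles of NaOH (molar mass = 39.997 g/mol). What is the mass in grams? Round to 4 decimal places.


mass = n * M
mass = 1.221 * 39.997
mass = 48.836337 g, rounded to 4 dp:

48.8363 g


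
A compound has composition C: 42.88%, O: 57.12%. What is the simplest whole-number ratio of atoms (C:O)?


Assume 100 g of compound, divide each mass% by atomic mass to get moles, then normalize by the smallest to get a raw atom ratio.
Moles per 100 g: C: 42.88/12.011 = 3.5701, O: 57.12/15.999 = 3.5702
Raw ratio (divide by min = 3.5701): C: 1.0, O: 1.0
Multiply by 1 to clear fractions: C: 1.0 ~= 1, O: 1.0 ~= 1
Reduce by GCD to get the simplest whole-number ratio:

1:1


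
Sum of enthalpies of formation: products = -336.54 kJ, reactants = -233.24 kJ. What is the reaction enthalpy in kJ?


dH_rxn = sum(dH_f products) - sum(dH_f reactants)
dH_rxn = -336.54 - (-233.24)
dH_rxn = -103.3 kJ:

-103.30 kJ


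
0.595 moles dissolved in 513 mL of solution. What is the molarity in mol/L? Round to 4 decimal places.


Convert volume to liters: V_L = V_mL / 1000.
V_L = 513 / 1000 = 0.513 L
M = n / V_L = 0.595 / 0.513
M = 1.15984405 mol/L, rounded to 4 dp:

1.1598 mol/L


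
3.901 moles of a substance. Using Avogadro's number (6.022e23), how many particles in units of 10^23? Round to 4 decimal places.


N = n * NA, then divide by 1e23 for the requested units.
N / 1e23 = n * 6.022
N / 1e23 = 3.901 * 6.022
N / 1e23 = 23.491822, rounded to 4 dp:

23.4918


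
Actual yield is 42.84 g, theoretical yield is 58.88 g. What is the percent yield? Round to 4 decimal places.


% yield = 100 * actual / theoretical
% yield = 100 * 42.84 / 58.88
% yield = 72.75815217 %, rounded to 4 dp:

72.7582 %


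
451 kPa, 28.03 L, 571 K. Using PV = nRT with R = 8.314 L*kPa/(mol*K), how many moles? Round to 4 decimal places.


PV = nRT, solve for n = PV / (RT).
PV = 451 * 28.03 = 12641.53
RT = 8.314 * 571 = 4747.294
n = 12641.53 / 4747.294
n = 2.66289174 mol, rounded to 4 dp:

2.6629 mol


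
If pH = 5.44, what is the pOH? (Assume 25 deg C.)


At 25 deg C, pH + pOH = 14.
pOH = 14 - pH = 14 - 5.44
pOH = 8.56:

8.56


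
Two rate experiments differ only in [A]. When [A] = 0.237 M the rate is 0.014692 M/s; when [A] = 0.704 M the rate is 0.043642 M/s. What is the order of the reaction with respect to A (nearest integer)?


Rate is proportional to [A]^n, so rate2/rate1 = ([A]2/[A]1)^n. Take logs to solve for n.
rate2/rate1 = 0.043642 / 0.014692 = 2.9705
[A]2/[A]1 = 0.704 / 0.237 = 2.9705
n = ln(2.9705) / ln(2.9705) = 1.0
Nearest integer order:

1


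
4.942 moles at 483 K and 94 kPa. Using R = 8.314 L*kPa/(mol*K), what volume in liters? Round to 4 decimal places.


PV = nRT, solve for V = nRT / P.
nRT = 4.942 * 8.314 * 483 = 19845.4016
V = 19845.4016 / 94
V = 211.12129362 L, rounded to 4 dp:

211.1213 L


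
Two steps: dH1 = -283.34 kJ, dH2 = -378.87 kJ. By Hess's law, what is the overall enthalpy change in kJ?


Hess's law: enthalpy is a state function, so add the step enthalpies.
dH_total = dH1 + dH2 = -283.34 + (-378.87)
dH_total = -662.21 kJ:

-662.21 kJ


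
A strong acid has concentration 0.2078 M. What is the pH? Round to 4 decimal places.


A strong acid dissociates completely, so [H+] equals the given concentration.
pH = -log10([H+]) = -log10(0.2078)
pH = 0.68235446, rounded to 4 dp:

0.6824


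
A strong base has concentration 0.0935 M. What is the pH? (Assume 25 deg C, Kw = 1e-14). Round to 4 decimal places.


A strong base dissociates completely, so [OH-] equals the given concentration.
pOH = -log10([OH-]) = -log10(0.0935) = 1.029188
pH = 14 - pOH = 14 - 1.029188
pH = 12.970812, rounded to 4 dp:

12.9708


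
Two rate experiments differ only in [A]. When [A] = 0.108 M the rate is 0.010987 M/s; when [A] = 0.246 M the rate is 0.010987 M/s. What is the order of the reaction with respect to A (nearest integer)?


Rate is proportional to [A]^n, so rate2/rate1 = ([A]2/[A]1)^n. Take logs to solve for n.
rate2/rate1 = 0.010987 / 0.010987 = 1.0
[A]2/[A]1 = 0.246 / 0.108 = 2.2778
n = ln(1.0) / ln(2.2778) = 0.0
Nearest integer order:

0


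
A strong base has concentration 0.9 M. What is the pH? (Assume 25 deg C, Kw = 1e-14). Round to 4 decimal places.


A strong base dissociates completely, so [OH-] equals the given concentration.
pOH = -log10([OH-]) = -log10(0.9) = 0.045757
pH = 14 - pOH = 14 - 0.045757
pH = 13.954243, rounded to 4 dp:

13.9542


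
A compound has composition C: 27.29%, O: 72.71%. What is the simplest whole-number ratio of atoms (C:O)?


Assume 100 g of compound, divide each mass% by atomic mass to get moles, then normalize by the smallest to get a raw atom ratio.
Moles per 100 g: C: 27.29/12.011 = 2.2721, O: 72.71/15.999 = 4.5447
Raw ratio (divide by min = 2.2721): C: 1.0, O: 2.0
Multiply by 1 to clear fractions: C: 1.0 ~= 1, O: 2.0 ~= 2
Reduce by GCD to get the simplest whole-number ratio:

1:2


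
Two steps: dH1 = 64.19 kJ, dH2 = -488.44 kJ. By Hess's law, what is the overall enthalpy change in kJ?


Hess's law: enthalpy is a state function, so add the step enthalpies.
dH_total = dH1 + dH2 = 64.19 + (-488.44)
dH_total = -424.25 kJ:

-424.25 kJ


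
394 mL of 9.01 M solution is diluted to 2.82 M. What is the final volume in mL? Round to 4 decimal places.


Dilution: M1*V1 = M2*V2, solve for V2.
V2 = M1*V1 / M2
V2 = 9.01 * 394 / 2.82
V2 = 3549.94 / 2.82
V2 = 1258.84397163 mL, rounded to 4 dp:

1258.8440 mL


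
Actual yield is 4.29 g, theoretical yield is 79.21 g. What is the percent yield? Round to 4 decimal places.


% yield = 100 * actual / theoretical
% yield = 100 * 4.29 / 79.21
% yield = 5.41598283 %, rounded to 4 dp:

5.4160 %


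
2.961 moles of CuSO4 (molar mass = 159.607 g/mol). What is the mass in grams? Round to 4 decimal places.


mass = n * M
mass = 2.961 * 159.607
mass = 472.596327 g, rounded to 4 dp:

472.5963 g


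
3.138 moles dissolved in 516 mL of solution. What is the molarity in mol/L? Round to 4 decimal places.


Convert volume to liters: V_L = V_mL / 1000.
V_L = 516 / 1000 = 0.516 L
M = n / V_L = 3.138 / 0.516
M = 6.08139535 mol/L, rounded to 4 dp:

6.0814 mol/L


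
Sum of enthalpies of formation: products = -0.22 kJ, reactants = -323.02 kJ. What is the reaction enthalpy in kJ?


dH_rxn = sum(dH_f products) - sum(dH_f reactants)
dH_rxn = -0.22 - (-323.02)
dH_rxn = 322.8 kJ:

322.80 kJ


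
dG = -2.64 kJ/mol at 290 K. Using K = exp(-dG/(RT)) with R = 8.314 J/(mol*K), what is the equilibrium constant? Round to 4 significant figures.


dG is in kJ/mol; multiply by 1000 to match R in J/(mol*K).
RT = 8.314 * 290 = 2411.06 J/mol
exponent = -dG*1000 / (RT) = -(-2.64*1000) / 2411.06 = 1.09495409
K = exp(1.09495409)
K = 2.9890455, rounded to 4 significant figures:

2.989


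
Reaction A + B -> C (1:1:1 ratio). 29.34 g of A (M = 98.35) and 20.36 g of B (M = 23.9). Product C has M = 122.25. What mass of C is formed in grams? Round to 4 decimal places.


Find moles of each reactant; the smaller value is the limiting reagent in a 1:1:1 reaction, so moles_C equals moles of the limiter.
n_A = mass_A / M_A = 29.34 / 98.35 = 0.298322 mol
n_B = mass_B / M_B = 20.36 / 23.9 = 0.851883 mol
Limiting reagent: A (smaller), n_limiting = 0.298322 mol
mass_C = n_limiting * M_C = 0.298322 * 122.25
mass_C = 36.4698645 g, rounded to 4 dp:

36.4699 g


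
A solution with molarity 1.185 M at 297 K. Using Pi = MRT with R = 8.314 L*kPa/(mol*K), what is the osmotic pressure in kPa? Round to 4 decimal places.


Osmotic pressure (van't Hoff): Pi = M*R*T.
RT = 8.314 * 297 = 2469.258
Pi = 1.185 * 2469.258
Pi = 2926.07073 kPa, rounded to 4 dp:

2926.0707 kPa


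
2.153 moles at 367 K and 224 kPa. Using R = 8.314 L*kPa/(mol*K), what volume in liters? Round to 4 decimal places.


PV = nRT, solve for V = nRT / P.
nRT = 2.153 * 8.314 * 367 = 6569.3154
V = 6569.3154 / 224
V = 29.32730089 L, rounded to 4 dp:

29.3273 L


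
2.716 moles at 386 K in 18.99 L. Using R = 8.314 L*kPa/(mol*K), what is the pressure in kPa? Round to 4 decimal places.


PV = nRT, solve for P = nRT / V.
nRT = 2.716 * 8.314 * 386 = 8716.1981
P = 8716.1981 / 18.99
P = 458.9888415 kPa, rounded to 4 dp:

458.9888 kPa


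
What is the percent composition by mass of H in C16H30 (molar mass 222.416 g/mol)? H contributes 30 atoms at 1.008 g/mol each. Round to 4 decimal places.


pct = 100 * (n_elem * M_elem) / M_total
mass_contribution = 30 * 1.008 = 30.24 g/mol
pct = 100 * 30.24 / 222.416
pct = 13.59614416 %, rounded to 4 dp:

13.5961 %


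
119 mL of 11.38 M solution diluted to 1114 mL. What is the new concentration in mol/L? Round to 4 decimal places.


Dilution: M1*V1 = M2*V2, solve for M2.
M2 = M1*V1 / V2
M2 = 11.38 * 119 / 1114
M2 = 1354.22 / 1114
M2 = 1.21563734 mol/L, rounded to 4 dp:

1.2156 mol/L


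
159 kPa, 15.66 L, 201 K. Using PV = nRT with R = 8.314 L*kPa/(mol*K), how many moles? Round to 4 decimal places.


PV = nRT, solve for n = PV / (RT).
PV = 159 * 15.66 = 2489.94
RT = 8.314 * 201 = 1671.114
n = 2489.94 / 1671.114
n = 1.48998812 mol, rounded to 4 dp:

1.4900 mol


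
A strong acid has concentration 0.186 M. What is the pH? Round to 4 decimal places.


A strong acid dissociates completely, so [H+] equals the given concentration.
pH = -log10([H+]) = -log10(0.186)
pH = 0.73048706, rounded to 4 dp:

0.7305


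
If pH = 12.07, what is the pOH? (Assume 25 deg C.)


At 25 deg C, pH + pOH = 14.
pOH = 14 - pH = 14 - 12.07
pOH = 1.93:

1.93


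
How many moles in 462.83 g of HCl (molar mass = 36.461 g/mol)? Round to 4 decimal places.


n = mass / M
n = 462.83 / 36.461
n = 12.69383725 mol, rounded to 4 dp:

12.6938 mol


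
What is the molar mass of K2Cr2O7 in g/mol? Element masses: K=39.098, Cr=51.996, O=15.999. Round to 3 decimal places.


M = sum(count * atomic_mass) over atoms.
M = 2*39.098 + 2*51.996 + 7*15.999
M = 78.196 + 103.992 + 111.993
M = 294.181 g/mol, rounded to 3 dp:

294.181 g/mol


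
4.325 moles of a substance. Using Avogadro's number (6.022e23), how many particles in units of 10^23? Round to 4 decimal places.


N = n * NA, then divide by 1e23 for the requested units.
N / 1e23 = n * 6.022
N / 1e23 = 4.325 * 6.022
N / 1e23 = 26.04515, rounded to 4 dp:

26.0452


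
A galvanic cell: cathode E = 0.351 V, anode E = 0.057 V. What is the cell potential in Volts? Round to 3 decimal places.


Standard cell potential: E_cell = E_cathode - E_anode.
E_cell = 0.351 - (0.057)
E_cell = 0.294 V, rounded to 3 dp:

0.294 V


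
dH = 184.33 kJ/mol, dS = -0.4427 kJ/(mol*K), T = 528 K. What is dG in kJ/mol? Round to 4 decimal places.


Gibbs: dG = dH - T*dS (consistent units, dS already in kJ/(mol*K)).
T*dS = 528 * -0.4427 = -233.7456
dG = 184.33 - (-233.7456)
dG = 418.0756 kJ/mol, rounded to 4 dp:

418.0756 kJ/mol


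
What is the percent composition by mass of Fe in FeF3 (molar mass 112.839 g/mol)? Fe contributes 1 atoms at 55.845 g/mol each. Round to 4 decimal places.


pct = 100 * (n_elem * M_elem) / M_total
mass_contribution = 1 * 55.845 = 55.845 g/mol
pct = 100 * 55.845 / 112.839
pct = 49.49086752 %, rounded to 4 dp:

49.4909 %


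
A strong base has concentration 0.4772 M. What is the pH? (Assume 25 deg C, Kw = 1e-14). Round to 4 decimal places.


A strong base dissociates completely, so [OH-] equals the given concentration.
pOH = -log10([OH-]) = -log10(0.4772) = 0.3213
pH = 14 - pOH = 14 - 0.3213
pH = 13.6787, rounded to 4 dp:

13.6787


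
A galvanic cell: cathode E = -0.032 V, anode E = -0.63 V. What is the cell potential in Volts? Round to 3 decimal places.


Standard cell potential: E_cell = E_cathode - E_anode.
E_cell = -0.032 - (-0.63)
E_cell = 0.598 V, rounded to 3 dp:

0.598 V


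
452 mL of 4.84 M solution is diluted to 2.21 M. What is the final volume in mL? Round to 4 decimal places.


Dilution: M1*V1 = M2*V2, solve for V2.
V2 = M1*V1 / M2
V2 = 4.84 * 452 / 2.21
V2 = 2187.68 / 2.21
V2 = 989.90045249 mL, rounded to 4 dp:

989.9005 mL


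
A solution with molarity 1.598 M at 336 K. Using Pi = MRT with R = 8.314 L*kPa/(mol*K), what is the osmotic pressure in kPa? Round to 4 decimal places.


Osmotic pressure (van't Hoff): Pi = M*R*T.
RT = 8.314 * 336 = 2793.504
Pi = 1.598 * 2793.504
Pi = 4464.019392 kPa, rounded to 4 dp:

4464.0194 kPa


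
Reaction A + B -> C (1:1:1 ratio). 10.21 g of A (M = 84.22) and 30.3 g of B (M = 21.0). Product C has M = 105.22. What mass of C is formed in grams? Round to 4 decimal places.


Find moles of each reactant; the smaller value is the limiting reagent in a 1:1:1 reaction, so moles_C equals moles of the limiter.
n_A = mass_A / M_A = 10.21 / 84.22 = 0.12123 mol
n_B = mass_B / M_B = 30.3 / 21.0 = 1.442857 mol
Limiting reagent: A (smaller), n_limiting = 0.12123 mol
mass_C = n_limiting * M_C = 0.12123 * 105.22
mass_C = 12.7558206 g, rounded to 4 dp:

12.7558 g


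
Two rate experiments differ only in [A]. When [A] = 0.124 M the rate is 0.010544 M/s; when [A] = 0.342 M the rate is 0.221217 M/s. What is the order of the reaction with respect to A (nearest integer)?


Rate is proportional to [A]^n, so rate2/rate1 = ([A]2/[A]1)^n. Take logs to solve for n.
rate2/rate1 = 0.221217 / 0.010544 = 20.9804
[A]2/[A]1 = 0.342 / 0.124 = 2.7581
n = ln(20.9804) / ln(2.7581) = 3.0
Nearest integer order:

3


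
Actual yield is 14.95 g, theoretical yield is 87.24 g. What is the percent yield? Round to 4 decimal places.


% yield = 100 * actual / theoretical
% yield = 100 * 14.95 / 87.24
% yield = 17.13663457 %, rounded to 4 dp:

17.1366 %


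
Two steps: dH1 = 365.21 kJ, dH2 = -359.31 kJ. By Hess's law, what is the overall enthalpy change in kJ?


Hess's law: enthalpy is a state function, so add the step enthalpies.
dH_total = dH1 + dH2 = 365.21 + (-359.31)
dH_total = 5.9 kJ:

5.90 kJ


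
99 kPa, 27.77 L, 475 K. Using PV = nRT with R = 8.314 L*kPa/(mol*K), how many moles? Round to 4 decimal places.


PV = nRT, solve for n = PV / (RT).
PV = 99 * 27.77 = 2749.23
RT = 8.314 * 475 = 3949.15
n = 2749.23 / 3949.15
n = 0.6961574 mol, rounded to 4 dp:

0.6962 mol


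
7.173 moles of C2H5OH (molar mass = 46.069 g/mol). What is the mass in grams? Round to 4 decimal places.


mass = n * M
mass = 7.173 * 46.069
mass = 330.452937 g, rounded to 4 dp:

330.4529 g


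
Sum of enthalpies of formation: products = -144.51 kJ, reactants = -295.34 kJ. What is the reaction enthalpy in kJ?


dH_rxn = sum(dH_f products) - sum(dH_f reactants)
dH_rxn = -144.51 - (-295.34)
dH_rxn = 150.83 kJ:

150.83 kJ


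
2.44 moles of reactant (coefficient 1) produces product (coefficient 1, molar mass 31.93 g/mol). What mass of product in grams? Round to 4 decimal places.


Use the coefficient ratio to convert reactant moles to product moles, then multiply by the product's molar mass.
moles_P = moles_R * (coeff_P / coeff_R) = 2.44 * (1/1) = 2.44
mass_P = moles_P * M_P = 2.44 * 31.93
mass_P = 77.9092 g, rounded to 4 dp:

77.9092 g


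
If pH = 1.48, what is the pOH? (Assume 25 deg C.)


At 25 deg C, pH + pOH = 14.
pOH = 14 - pH = 14 - 1.48
pOH = 12.52:

12.52


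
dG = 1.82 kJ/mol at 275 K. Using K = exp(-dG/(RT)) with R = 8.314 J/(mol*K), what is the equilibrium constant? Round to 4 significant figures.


dG is in kJ/mol; multiply by 1000 to match R in J/(mol*K).
RT = 8.314 * 275 = 2286.35 J/mol
exponent = -dG*1000 / (RT) = -(1.82*1000) / 2286.35 = -0.7960286
K = exp(-0.7960286)
K = 0.45111698, rounded to 4 significant figures:

0.4511


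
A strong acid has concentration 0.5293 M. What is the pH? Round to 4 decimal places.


A strong acid dissociates completely, so [H+] equals the given concentration.
pH = -log10([H+]) = -log10(0.5293)
pH = 0.27629811, rounded to 4 dp:

0.2763


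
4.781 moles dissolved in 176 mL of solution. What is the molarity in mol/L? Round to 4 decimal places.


Convert volume to liters: V_L = V_mL / 1000.
V_L = 176 / 1000 = 0.176 L
M = n / V_L = 4.781 / 0.176
M = 27.16477273 mol/L, rounded to 4 dp:

27.1648 mol/L


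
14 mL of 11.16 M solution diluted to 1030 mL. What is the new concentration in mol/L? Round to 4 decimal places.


Dilution: M1*V1 = M2*V2, solve for M2.
M2 = M1*V1 / V2
M2 = 11.16 * 14 / 1030
M2 = 156.24 / 1030
M2 = 0.15168932 mol/L, rounded to 4 dp:

0.1517 mol/L


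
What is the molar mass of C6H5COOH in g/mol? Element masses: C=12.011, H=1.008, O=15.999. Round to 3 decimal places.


M = sum(count * atomic_mass) over atoms.
M = 7*12.011 + 6*1.008 + 2*15.999
M = 84.077 + 6.048 + 31.998
M = 122.123 g/mol, rounded to 3 dp:

122.123 g/mol


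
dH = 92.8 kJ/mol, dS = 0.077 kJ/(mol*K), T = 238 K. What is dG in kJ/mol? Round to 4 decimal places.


Gibbs: dG = dH - T*dS (consistent units, dS already in kJ/(mol*K)).
T*dS = 238 * 0.077 = 18.326
dG = 92.8 - (18.326)
dG = 74.474 kJ/mol, rounded to 4 dp:

74.4740 kJ/mol


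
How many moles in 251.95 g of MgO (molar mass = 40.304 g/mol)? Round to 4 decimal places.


n = mass / M
n = 251.95 / 40.304
n = 6.25124057 mol, rounded to 4 dp:

6.2512 mol


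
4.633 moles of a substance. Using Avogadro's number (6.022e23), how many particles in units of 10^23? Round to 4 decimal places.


N = n * NA, then divide by 1e23 for the requested units.
N / 1e23 = n * 6.022
N / 1e23 = 4.633 * 6.022
N / 1e23 = 27.899926, rounded to 4 dp:

27.8999


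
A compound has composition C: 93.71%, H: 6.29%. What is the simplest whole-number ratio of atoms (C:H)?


Assume 100 g of compound, divide each mass% by atomic mass to get moles, then normalize by the smallest to get a raw atom ratio.
Moles per 100 g: C: 93.71/12.011 = 7.802, H: 6.29/1.008 = 6.2401
Raw ratio (divide by min = 6.2401): C: 1.25, H: 1.0
Multiply by 4 to clear fractions: C: 5.001 ~= 5, H: 4.0 ~= 4
Reduce by GCD to get the simplest whole-number ratio:

5:4


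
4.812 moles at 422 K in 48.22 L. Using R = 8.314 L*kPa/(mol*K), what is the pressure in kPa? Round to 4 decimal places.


PV = nRT, solve for P = nRT / V.
nRT = 4.812 * 8.314 * 422 = 16882.9405
P = 16882.9405 / 48.22
P = 350.12319577 kPa, rounded to 4 dp:

350.1232 kPa


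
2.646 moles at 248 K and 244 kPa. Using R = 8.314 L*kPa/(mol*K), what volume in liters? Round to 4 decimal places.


PV = nRT, solve for V = nRT / P.
nRT = 2.646 * 8.314 * 248 = 5455.7133
V = 5455.7133 / 244
V = 22.35948074 L, rounded to 4 dp:

22.3595 L


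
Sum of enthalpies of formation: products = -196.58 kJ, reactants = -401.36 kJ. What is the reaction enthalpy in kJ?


dH_rxn = sum(dH_f products) - sum(dH_f reactants)
dH_rxn = -196.58 - (-401.36)
dH_rxn = 204.78 kJ:

204.78 kJ


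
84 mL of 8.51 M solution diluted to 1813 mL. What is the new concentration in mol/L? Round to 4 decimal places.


Dilution: M1*V1 = M2*V2, solve for M2.
M2 = M1*V1 / V2
M2 = 8.51 * 84 / 1813
M2 = 714.84 / 1813
M2 = 0.39428571 mol/L, rounded to 4 dp:

0.3943 mol/L


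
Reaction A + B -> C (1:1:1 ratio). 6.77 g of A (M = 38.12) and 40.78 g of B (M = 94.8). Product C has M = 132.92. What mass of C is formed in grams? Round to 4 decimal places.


Find moles of each reactant; the smaller value is the limiting reagent in a 1:1:1 reaction, so moles_C equals moles of the limiter.
n_A = mass_A / M_A = 6.77 / 38.12 = 0.177597 mol
n_B = mass_B / M_B = 40.78 / 94.8 = 0.430169 mol
Limiting reagent: A (smaller), n_limiting = 0.177597 mol
mass_C = n_limiting * M_C = 0.177597 * 132.92
mass_C = 23.60619324 g, rounded to 4 dp:

23.6062 g


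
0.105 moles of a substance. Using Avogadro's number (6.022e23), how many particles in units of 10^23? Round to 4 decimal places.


N = n * NA, then divide by 1e23 for the requested units.
N / 1e23 = n * 6.022
N / 1e23 = 0.105 * 6.022
N / 1e23 = 0.63231, rounded to 4 dp:

0.6323


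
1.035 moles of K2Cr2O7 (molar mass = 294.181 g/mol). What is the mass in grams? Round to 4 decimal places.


mass = n * M
mass = 1.035 * 294.181
mass = 304.477335 g, rounded to 4 dp:

304.4773 g


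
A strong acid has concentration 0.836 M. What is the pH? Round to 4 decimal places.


A strong acid dissociates completely, so [H+] equals the given concentration.
pH = -log10([H+]) = -log10(0.836)
pH = 0.07779372, rounded to 4 dp:

0.0778


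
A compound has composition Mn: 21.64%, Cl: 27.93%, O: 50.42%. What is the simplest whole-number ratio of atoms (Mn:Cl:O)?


Assume 100 g of compound, divide each mass% by atomic mass to get moles, then normalize by the smallest to get a raw atom ratio.
Moles per 100 g: Mn: 21.64/54.938 = 0.3939, Cl: 27.93/35.453 = 0.7878, O: 50.42/15.999 = 3.1514
Raw ratio (divide by min = 0.3939): Mn: 1.0, Cl: 2.0, O: 8.001
Multiply by 1 to clear fractions: Mn: 1.0 ~= 1, Cl: 2.0 ~= 2, O: 8.001 ~= 8
Reduce by GCD to get the simplest whole-number ratio:

1:2:8


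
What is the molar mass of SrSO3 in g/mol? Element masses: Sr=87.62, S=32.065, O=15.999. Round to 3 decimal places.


M = sum(count * atomic_mass) over atoms.
M = 1*87.62 + 1*32.065 + 3*15.999
M = 87.62 + 32.065 + 47.997
M = 167.682 g/mol, rounded to 3 dp:

167.682 g/mol


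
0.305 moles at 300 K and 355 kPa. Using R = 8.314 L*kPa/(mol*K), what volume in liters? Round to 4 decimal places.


PV = nRT, solve for V = nRT / P.
nRT = 0.305 * 8.314 * 300 = 760.731
V = 760.731 / 355
V = 2.14290423 L, rounded to 4 dp:

2.1429 L


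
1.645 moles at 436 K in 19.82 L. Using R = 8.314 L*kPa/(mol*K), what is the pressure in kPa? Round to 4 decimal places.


PV = nRT, solve for P = nRT / V.
nRT = 1.645 * 8.314 * 436 = 5962.9671
P = 5962.9671 / 19.82
P = 300.85605954 kPa, rounded to 4 dp:

300.8561 kPa


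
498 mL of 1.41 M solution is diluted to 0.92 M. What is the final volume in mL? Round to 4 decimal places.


Dilution: M1*V1 = M2*V2, solve for V2.
V2 = M1*V1 / M2
V2 = 1.41 * 498 / 0.92
V2 = 702.18 / 0.92
V2 = 763.23913043 mL, rounded to 4 dp:

763.2391 mL


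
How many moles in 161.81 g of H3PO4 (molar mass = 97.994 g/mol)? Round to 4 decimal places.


n = mass / M
n = 161.81 / 97.994
n = 1.65122354 mol, rounded to 4 dp:

1.6512 mol


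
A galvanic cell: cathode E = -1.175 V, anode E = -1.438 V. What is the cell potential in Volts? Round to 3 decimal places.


Standard cell potential: E_cell = E_cathode - E_anode.
E_cell = -1.175 - (-1.438)
E_cell = 0.263 V, rounded to 3 dp:

0.263 V


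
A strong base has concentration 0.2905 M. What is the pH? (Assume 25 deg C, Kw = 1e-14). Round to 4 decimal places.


A strong base dissociates completely, so [OH-] equals the given concentration.
pOH = -log10([OH-]) = -log10(0.2905) = 0.536854
pH = 14 - pOH = 14 - 0.536854
pH = 13.463146, rounded to 4 dp:

13.4631


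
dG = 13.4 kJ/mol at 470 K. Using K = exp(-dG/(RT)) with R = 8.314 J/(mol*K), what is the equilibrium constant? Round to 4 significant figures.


dG is in kJ/mol; multiply by 1000 to match R in J/(mol*K).
RT = 8.314 * 470 = 3907.58 J/mol
exponent = -dG*1000 / (RT) = -(13.4*1000) / 3907.58 = -3.42923241
K = exp(-3.42923241)
K = 0.03241181, rounded to 4 significant figures:

0.03241


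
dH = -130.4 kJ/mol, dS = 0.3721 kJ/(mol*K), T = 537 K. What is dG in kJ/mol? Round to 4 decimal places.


Gibbs: dG = dH - T*dS (consistent units, dS already in kJ/(mol*K)).
T*dS = 537 * 0.3721 = 199.8177
dG = -130.4 - (199.8177)
dG = -330.2177 kJ/mol, rounded to 4 dp:

-330.2177 kJ/mol


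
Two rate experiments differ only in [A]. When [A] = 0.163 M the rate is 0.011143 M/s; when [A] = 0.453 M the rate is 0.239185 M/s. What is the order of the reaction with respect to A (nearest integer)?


Rate is proportional to [A]^n, so rate2/rate1 = ([A]2/[A]1)^n. Take logs to solve for n.
rate2/rate1 = 0.239185 / 0.011143 = 21.465
[A]2/[A]1 = 0.453 / 0.163 = 2.7791
n = ln(21.465) / ln(2.7791) = 3.0
Nearest integer order:

3


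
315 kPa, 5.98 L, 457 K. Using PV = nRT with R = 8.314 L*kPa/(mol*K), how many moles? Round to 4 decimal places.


PV = nRT, solve for n = PV / (RT).
PV = 315 * 5.98 = 1883.7
RT = 8.314 * 457 = 3799.498
n = 1883.7 / 3799.498
n = 0.49577602 mol, rounded to 4 dp:

0.4958 mol


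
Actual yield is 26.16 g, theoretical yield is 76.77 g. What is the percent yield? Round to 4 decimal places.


% yield = 100 * actual / theoretical
% yield = 100 * 26.16 / 76.77
% yield = 34.07581086 %, rounded to 4 dp:

34.0758 %


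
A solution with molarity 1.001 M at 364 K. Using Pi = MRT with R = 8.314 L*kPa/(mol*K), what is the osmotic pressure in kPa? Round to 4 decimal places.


Osmotic pressure (van't Hoff): Pi = M*R*T.
RT = 8.314 * 364 = 3026.296
Pi = 1.001 * 3026.296
Pi = 3029.322296 kPa, rounded to 4 dp:

3029.3223 kPa


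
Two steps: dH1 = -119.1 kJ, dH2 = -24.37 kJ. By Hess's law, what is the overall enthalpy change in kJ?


Hess's law: enthalpy is a state function, so add the step enthalpies.
dH_total = dH1 + dH2 = -119.1 + (-24.37)
dH_total = -143.47 kJ:

-143.47 kJ


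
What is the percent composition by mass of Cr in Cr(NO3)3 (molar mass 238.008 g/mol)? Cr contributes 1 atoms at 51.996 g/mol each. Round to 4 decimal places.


pct = 100 * (n_elem * M_elem) / M_total
mass_contribution = 1 * 51.996 = 51.996 g/mol
pct = 100 * 51.996 / 238.008
pct = 21.84632449 %, rounded to 4 dp:

21.8463 %


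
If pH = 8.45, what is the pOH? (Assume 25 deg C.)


At 25 deg C, pH + pOH = 14.
pOH = 14 - pH = 14 - 8.45
pOH = 5.55:

5.55


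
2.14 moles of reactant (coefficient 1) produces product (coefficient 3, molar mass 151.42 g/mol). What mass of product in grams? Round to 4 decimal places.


Use the coefficient ratio to convert reactant moles to product moles, then multiply by the product's molar mass.
moles_P = moles_R * (coeff_P / coeff_R) = 2.14 * (3/1) = 6.42
mass_P = moles_P * M_P = 6.42 * 151.42
mass_P = 972.1164 g, rounded to 4 dp:

972.1164 g


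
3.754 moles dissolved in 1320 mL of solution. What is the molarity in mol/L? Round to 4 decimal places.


Convert volume to liters: V_L = V_mL / 1000.
V_L = 1320 / 1000 = 1.32 L
M = n / V_L = 3.754 / 1.32
M = 2.84393939 mol/L, rounded to 4 dp:

2.8439 mol/L


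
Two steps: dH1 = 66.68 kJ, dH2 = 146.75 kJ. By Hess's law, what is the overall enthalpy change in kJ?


Hess's law: enthalpy is a state function, so add the step enthalpies.
dH_total = dH1 + dH2 = 66.68 + (146.75)
dH_total = 213.43 kJ:

213.43 kJ


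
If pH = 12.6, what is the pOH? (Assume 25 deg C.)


At 25 deg C, pH + pOH = 14.
pOH = 14 - pH = 14 - 12.6
pOH = 1.4:

1.40


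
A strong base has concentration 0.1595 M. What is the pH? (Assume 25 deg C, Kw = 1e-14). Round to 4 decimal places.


A strong base dissociates completely, so [OH-] equals the given concentration.
pOH = -log10([OH-]) = -log10(0.1595) = 0.797239
pH = 14 - pOH = 14 - 0.797239
pH = 13.202761, rounded to 4 dp:

13.2028


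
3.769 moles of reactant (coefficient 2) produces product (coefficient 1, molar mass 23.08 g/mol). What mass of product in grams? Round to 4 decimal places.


Use the coefficient ratio to convert reactant moles to product moles, then multiply by the product's molar mass.
moles_P = moles_R * (coeff_P / coeff_R) = 3.769 * (1/2) = 1.8845
mass_P = moles_P * M_P = 1.8845 * 23.08
mass_P = 43.49426 g, rounded to 4 dp:

43.4943 g


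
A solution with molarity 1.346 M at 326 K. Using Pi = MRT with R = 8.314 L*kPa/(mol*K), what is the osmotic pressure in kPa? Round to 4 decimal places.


Osmotic pressure (van't Hoff): Pi = M*R*T.
RT = 8.314 * 326 = 2710.364
Pi = 1.346 * 2710.364
Pi = 3648.149944 kPa, rounded to 4 dp:

3648.1499 kPa


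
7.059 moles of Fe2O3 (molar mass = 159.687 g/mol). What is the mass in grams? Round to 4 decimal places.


mass = n * M
mass = 7.059 * 159.687
mass = 1127.230533 g, rounded to 4 dp:

1127.2305 g


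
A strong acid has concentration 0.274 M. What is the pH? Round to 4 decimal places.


A strong acid dissociates completely, so [H+] equals the given concentration.
pH = -log10([H+]) = -log10(0.274)
pH = 0.56224944, rounded to 4 dp:

0.5622


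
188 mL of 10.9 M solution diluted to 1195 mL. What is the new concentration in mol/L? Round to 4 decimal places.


Dilution: M1*V1 = M2*V2, solve for M2.
M2 = M1*V1 / V2
M2 = 10.9 * 188 / 1195
M2 = 2049.2 / 1195
M2 = 1.71481172 mol/L, rounded to 4 dp:

1.7148 mol/L


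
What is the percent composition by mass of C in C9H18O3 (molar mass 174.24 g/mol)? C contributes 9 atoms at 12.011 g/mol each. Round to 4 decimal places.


pct = 100 * (n_elem * M_elem) / M_total
mass_contribution = 9 * 12.011 = 108.099 g/mol
pct = 100 * 108.099 / 174.24
pct = 62.04028926 %, rounded to 4 dp:

62.0403 %


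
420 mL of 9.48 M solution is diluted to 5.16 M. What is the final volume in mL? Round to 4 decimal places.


Dilution: M1*V1 = M2*V2, solve for V2.
V2 = M1*V1 / M2
V2 = 9.48 * 420 / 5.16
V2 = 3981.6 / 5.16
V2 = 771.62790698 mL, rounded to 4 dp:

771.6279 mL


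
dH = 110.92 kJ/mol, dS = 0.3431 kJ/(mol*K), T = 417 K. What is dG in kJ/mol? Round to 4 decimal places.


Gibbs: dG = dH - T*dS (consistent units, dS already in kJ/(mol*K)).
T*dS = 417 * 0.3431 = 143.0727
dG = 110.92 - (143.0727)
dG = -32.1527 kJ/mol, rounded to 4 dp:

-32.1527 kJ/mol


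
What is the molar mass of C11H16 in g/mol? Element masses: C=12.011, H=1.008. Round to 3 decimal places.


M = sum(count * atomic_mass) over atoms.
M = 11*12.011 + 16*1.008
M = 132.121 + 16.128
M = 148.249 g/mol, rounded to 3 dp:

148.249 g/mol


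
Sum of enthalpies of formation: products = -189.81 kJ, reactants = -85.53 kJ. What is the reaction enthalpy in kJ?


dH_rxn = sum(dH_f products) - sum(dH_f reactants)
dH_rxn = -189.81 - (-85.53)
dH_rxn = -104.28 kJ:

-104.28 kJ


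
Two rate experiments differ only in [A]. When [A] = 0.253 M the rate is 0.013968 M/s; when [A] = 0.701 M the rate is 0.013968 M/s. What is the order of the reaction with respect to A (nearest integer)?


Rate is proportional to [A]^n, so rate2/rate1 = ([A]2/[A]1)^n. Take logs to solve for n.
rate2/rate1 = 0.013968 / 0.013968 = 1.0
[A]2/[A]1 = 0.701 / 0.253 = 2.7708
n = ln(1.0) / ln(2.7708) = 0.0
Nearest integer order:

0


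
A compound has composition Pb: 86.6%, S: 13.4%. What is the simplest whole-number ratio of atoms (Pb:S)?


Assume 100 g of compound, divide each mass% by atomic mass to get moles, then normalize by the smallest to get a raw atom ratio.
Moles per 100 g: Pb: 86.6/207.2 = 0.418, S: 13.4/32.065 = 0.4179
Raw ratio (divide by min = 0.4179): Pb: 1.0, S: 1.0
Multiply by 1 to clear fractions: Pb: 1.0 ~= 1, S: 1.0 ~= 1
Reduce by GCD to get the simplest whole-number ratio:

1:1


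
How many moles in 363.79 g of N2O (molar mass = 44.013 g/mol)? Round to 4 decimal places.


n = mass / M
n = 363.79 / 44.013
n = 8.26551246 mol, rounded to 4 dp:

8.2655 mol


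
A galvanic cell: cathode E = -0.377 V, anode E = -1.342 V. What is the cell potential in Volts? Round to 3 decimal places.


Standard cell potential: E_cell = E_cathode - E_anode.
E_cell = -0.377 - (-1.342)
E_cell = 0.965 V, rounded to 3 dp:

0.965 V


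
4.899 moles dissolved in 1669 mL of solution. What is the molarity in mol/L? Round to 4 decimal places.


Convert volume to liters: V_L = V_mL / 1000.
V_L = 1669 / 1000 = 1.669 L
M = n / V_L = 4.899 / 1.669
M = 2.93529059 mol/L, rounded to 4 dp:

2.9353 mol/L


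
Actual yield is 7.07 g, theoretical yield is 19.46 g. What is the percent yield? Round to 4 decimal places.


% yield = 100 * actual / theoretical
% yield = 100 * 7.07 / 19.46
% yield = 36.33093525 %, rounded to 4 dp:

36.3309 %


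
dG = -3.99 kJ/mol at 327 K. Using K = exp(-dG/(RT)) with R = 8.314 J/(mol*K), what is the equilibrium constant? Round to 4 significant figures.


dG is in kJ/mol; multiply by 1000 to match R in J/(mol*K).
RT = 8.314 * 327 = 2718.678 J/mol
exponent = -dG*1000 / (RT) = -(-3.99*1000) / 2718.678 = 1.46762507
K = exp(1.46762507)
K = 4.3389183, rounded to 4 significant figures:

4.339


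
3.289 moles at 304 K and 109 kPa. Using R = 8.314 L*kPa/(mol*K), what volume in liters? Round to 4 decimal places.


PV = nRT, solve for V = nRT / P.
nRT = 3.289 * 8.314 * 304 = 8312.8028
V = 8312.8028 / 109
V = 76.26424587 L, rounded to 4 dp:

76.2642 L


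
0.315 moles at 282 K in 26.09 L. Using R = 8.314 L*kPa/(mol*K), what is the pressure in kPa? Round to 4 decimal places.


PV = nRT, solve for P = nRT / V.
nRT = 0.315 * 8.314 * 282 = 738.5326
P = 738.5326 / 26.09
P = 28.30711384 kPa, rounded to 4 dp:

28.3071 kPa


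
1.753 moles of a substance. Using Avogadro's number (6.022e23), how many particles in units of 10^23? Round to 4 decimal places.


N = n * NA, then divide by 1e23 for the requested units.
N / 1e23 = n * 6.022
N / 1e23 = 1.753 * 6.022
N / 1e23 = 10.556566, rounded to 4 dp:

10.5566


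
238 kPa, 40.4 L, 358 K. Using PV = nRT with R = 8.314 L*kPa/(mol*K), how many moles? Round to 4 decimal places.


PV = nRT, solve for n = PV / (RT).
PV = 238 * 40.4 = 9615.2
RT = 8.314 * 358 = 2976.412
n = 9615.2 / 2976.412
n = 3.23046675 mol, rounded to 4 dp:

3.2305 mol


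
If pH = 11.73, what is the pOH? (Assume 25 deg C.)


At 25 deg C, pH + pOH = 14.
pOH = 14 - pH = 14 - 11.73
pOH = 2.27:

2.27


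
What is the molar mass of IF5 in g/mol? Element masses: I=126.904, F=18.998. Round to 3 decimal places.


M = sum(count * atomic_mass) over atoms.
M = 1*126.904 + 5*18.998
M = 126.904 + 94.99
M = 221.894 g/mol, rounded to 3 dp:

221.894 g/mol


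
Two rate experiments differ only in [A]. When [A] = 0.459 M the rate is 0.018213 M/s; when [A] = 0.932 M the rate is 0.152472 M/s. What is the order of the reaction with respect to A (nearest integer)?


Rate is proportional to [A]^n, so rate2/rate1 = ([A]2/[A]1)^n. Take logs to solve for n.
rate2/rate1 = 0.152472 / 0.018213 = 8.3716
[A]2/[A]1 = 0.932 / 0.459 = 2.0305
n = ln(8.3716) / ln(2.0305) = 3.0
Nearest integer order:

3


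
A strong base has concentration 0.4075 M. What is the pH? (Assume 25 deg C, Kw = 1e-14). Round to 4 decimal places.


A strong base dissociates completely, so [OH-] equals the given concentration.
pOH = -log10([OH-]) = -log10(0.4075) = 0.389872
pH = 14 - pOH = 14 - 0.389872
pH = 13.610128, rounded to 4 dp:

13.6101


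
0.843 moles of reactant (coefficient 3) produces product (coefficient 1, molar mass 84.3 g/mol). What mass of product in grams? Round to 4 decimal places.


Use the coefficient ratio to convert reactant moles to product moles, then multiply by the product's molar mass.
moles_P = moles_R * (coeff_P / coeff_R) = 0.843 * (1/3) = 0.281
mass_P = moles_P * M_P = 0.281 * 84.3
mass_P = 23.6883 g, rounded to 4 dp:

23.6883 g


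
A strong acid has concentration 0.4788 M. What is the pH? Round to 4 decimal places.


A strong acid dissociates completely, so [H+] equals the given concentration.
pH = -log10([H+]) = -log10(0.4788)
pH = 0.31984586, rounded to 4 dp:

0.3198


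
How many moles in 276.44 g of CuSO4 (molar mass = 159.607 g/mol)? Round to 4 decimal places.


n = mass / M
n = 276.44 / 159.607
n = 1.73200424 mol, rounded to 4 dp:

1.7320 mol


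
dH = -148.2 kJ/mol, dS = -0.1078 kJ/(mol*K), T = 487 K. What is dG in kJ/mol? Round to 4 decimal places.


Gibbs: dG = dH - T*dS (consistent units, dS already in kJ/(mol*K)).
T*dS = 487 * -0.1078 = -52.4986
dG = -148.2 - (-52.4986)
dG = -95.7014 kJ/mol, rounded to 4 dp:

-95.7014 kJ/mol


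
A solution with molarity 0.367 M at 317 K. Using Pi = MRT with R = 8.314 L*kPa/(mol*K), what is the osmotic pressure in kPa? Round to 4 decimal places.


Osmotic pressure (van't Hoff): Pi = M*R*T.
RT = 8.314 * 317 = 2635.538
Pi = 0.367 * 2635.538
Pi = 967.242446 kPa, rounded to 4 dp:

967.2424 kPa


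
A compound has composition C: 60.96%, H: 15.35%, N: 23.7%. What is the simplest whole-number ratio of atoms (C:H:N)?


Assume 100 g of compound, divide each mass% by atomic mass to get moles, then normalize by the smallest to get a raw atom ratio.
Moles per 100 g: C: 60.96/12.011 = 5.0753, H: 15.35/1.008 = 15.2282, N: 23.7/14.007 = 1.692
Raw ratio (divide by min = 1.692): C: 3.0, H: 9.0, N: 1.0
Multiply by 1 to clear fractions: C: 3.0 ~= 3, H: 9.0 ~= 9, N: 1.0 ~= 1
Reduce by GCD to get the simplest whole-number ratio:

3:9:1


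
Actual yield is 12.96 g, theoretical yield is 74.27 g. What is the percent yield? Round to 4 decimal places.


% yield = 100 * actual / theoretical
% yield = 100 * 12.96 / 74.27
% yield = 17.44984516 %, rounded to 4 dp:

17.4498 %


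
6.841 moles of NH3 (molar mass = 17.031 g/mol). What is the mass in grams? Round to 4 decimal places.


mass = n * M
mass = 6.841 * 17.031
mass = 116.509071 g, rounded to 4 dp:

116.5091 g
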